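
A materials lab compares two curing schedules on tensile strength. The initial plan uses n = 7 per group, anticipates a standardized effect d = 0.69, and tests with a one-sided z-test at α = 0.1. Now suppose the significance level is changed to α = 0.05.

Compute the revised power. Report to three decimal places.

δ = d·√(n/2) = 0.69 × √(7/2) = 1.2909 (unchanged). New critical value: z_{0.05} = 1.645.
Revised power = P(Z > 1.645 − δ) = Φ(-0.354) = 0.3617.

Power ≈ 0.362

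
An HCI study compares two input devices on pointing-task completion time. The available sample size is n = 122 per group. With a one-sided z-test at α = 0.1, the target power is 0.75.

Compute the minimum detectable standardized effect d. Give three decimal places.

Required noncentrality: δ = z_{0.1} + z_{0.25} = 1.282 + 0.674 = 1.956.
δ = d·√(n/2) ⇒ d = δ/√(n/2) = 1.956/√(122/2) = 0.2504.

d ≈ 0.250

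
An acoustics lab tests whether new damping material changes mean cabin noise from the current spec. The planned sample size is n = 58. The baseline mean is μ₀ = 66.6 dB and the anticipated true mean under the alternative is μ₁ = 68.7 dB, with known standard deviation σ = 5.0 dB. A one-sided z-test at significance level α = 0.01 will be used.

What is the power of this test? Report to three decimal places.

Power ≈ 0.808

Standardized effect: d = |μ₁ − μ₀| / σ = |68.7 − 66.6| / 5.0 = 0.4200
Noncentrality parameter: δ = d·√n = 0.4200 × √58 = 3.1986
Critical value for a one-sided test at α = 0.01: z_α = 2.326.
Power = Φ(δ − 2.326) = Φ(0.872) = 0.8085.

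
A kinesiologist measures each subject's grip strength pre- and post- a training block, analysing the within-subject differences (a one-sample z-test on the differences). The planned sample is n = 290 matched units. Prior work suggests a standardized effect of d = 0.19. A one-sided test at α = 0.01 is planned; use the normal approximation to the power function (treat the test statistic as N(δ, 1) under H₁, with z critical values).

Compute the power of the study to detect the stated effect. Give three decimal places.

Noncentrality parameter: δ = d·√n = 0.19 × √290 = 3.2356
One-sided α = 0.01 → critical value z_{0.01} = 2.326.
Power = Φ(δ − 2.326) = Φ(0.909) = 0.8184.

Power ≈ 0.818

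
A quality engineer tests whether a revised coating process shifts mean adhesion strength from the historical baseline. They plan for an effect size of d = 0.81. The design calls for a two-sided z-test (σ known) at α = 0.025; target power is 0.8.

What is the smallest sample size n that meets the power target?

n = 15

For power 0.8 need Φ(δ − z_{0.0125}) = 0.8, so δ = z_{0.0125} + z_{0.20} = 2.241 + 0.842 = 3.083.
(For δ > 0 the lower-tail rejection region contributes negligibly to power, so the one-term inversion is standard.)
δ = d·√n ⇒ n = (δ/d)² = (3.083 / 0.81)² = 14.49.
Round up to the next whole unit.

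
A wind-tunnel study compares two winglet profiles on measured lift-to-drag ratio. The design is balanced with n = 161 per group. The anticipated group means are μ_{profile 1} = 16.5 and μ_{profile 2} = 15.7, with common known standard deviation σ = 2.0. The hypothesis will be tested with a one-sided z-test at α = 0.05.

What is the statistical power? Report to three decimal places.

Standardized effect: d = |μ_{profile 1} − μ_{profile 2}| / σ = |16.5 − 15.7| / 2.0 = 0.4000
Noncentrality parameter: δ = d·√(n/2) = 0.4000 × √(161/2) = 3.5889
One-sided α = 0.05 → critical value z_{0.05} = 1.645.
Power = P(Z > 1.645 − δ) = Φ(1.944) = 0.9741.

Power ≈ 0.974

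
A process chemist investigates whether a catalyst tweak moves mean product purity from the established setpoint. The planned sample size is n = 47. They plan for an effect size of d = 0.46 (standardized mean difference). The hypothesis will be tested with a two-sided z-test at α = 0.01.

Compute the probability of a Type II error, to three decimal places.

β ≈ 0.282

Noncentrality parameter: δ = d·√n = 0.46 × √47 = 3.1536
Two-sided α = 0.01 → critical value z_{0.005} = 2.576.
Power = Φ(δ − 2.576) + Φ(−δ − 2.576) = Φ(0.578) + Φ(-5.729) = 0.7183 + 0.0000 = 0.7183.
Type II error: β = 1 − power = 1 − 0.7183 = 0.2817.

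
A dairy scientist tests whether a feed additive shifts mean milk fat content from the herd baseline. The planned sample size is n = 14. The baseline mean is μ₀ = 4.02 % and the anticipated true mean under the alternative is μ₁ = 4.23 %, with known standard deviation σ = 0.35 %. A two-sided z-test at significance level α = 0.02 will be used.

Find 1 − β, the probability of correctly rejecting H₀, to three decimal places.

Standardized effect: d = |μ₁ − μ₀| / σ = |4.23 − 4.02| / 0.35 = 0.6000
Noncentrality parameter: δ = d·√n = 0.6000 × √14 = 2.2450
Two-sided α = 0.02 → critical value z_{0.01} = 2.326.
Power = Φ(δ − 2.326) + Φ(−δ − 2.326) = Φ(-0.081) + Φ(-4.571) = 0.4676 + 0.0000 = 0.4676.

Power ≈ 0.468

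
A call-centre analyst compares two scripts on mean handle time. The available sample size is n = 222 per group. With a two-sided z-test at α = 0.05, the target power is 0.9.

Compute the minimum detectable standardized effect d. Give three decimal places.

d ≈ 0.308

Need Φ(δ − 1.960) = 0.9, so δ = 1.960 + 1.282 = 3.242.
(The second rejection-region term Φ(−δ − z_{α/2}) is negligible and dropped.)
δ = d·√(n/2) ⇒ d = δ/√(n/2) = 3.242/√(222/2) = 0.3077.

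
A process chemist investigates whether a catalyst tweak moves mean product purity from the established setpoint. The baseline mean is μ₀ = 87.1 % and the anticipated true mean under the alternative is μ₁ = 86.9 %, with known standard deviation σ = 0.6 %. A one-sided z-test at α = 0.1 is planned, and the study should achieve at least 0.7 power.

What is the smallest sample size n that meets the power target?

Standardized effect: d = |μ₁ − μ₀| / σ = |86.9 − 87.1| / 0.6 = 0.3333
For power 0.7 need Φ(δ − z_{0.1}) = 0.7, so δ = z_{0.1} + z_{0.30} = 1.282 + 0.524 = 1.806.
δ = d·√n ⇒ n = (δ/d)² = (1.806 / 0.3333)² = 29.35.
Rounding up, n = 30.

n = 30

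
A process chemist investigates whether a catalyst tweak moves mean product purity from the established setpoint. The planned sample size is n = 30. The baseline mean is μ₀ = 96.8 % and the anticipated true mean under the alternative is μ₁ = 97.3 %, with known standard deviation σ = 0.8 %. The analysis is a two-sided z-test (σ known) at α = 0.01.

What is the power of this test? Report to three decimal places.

Power ≈ 0.802

Standardized effect: d = |μ₁ − μ₀| / σ = |97.3 − 96.8| / 0.8 = 0.6250
Noncentrality parameter: δ = d·√n = 0.6250 × √30 = 3.4233
Two-sided α = 0.01 → critical value z_{0.005} = 2.576.
Power = Φ(δ − 2.576) + Φ(−δ − 2.576) = Φ(0.847) + Φ(-5.999) = 0.8016 + 0.0000 = 0.8016.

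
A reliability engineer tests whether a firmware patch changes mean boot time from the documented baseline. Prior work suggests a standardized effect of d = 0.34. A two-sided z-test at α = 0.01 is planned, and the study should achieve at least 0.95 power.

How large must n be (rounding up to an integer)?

n = 155

Set Φ(δ − 2.576) = 0.95; then δ − 2.576 = Φ⁻¹(0.95) = 1.645, giving δ = 4.221.
(Ignoring the negligible lower-tail rejection probability gives the usual closed-form inversion.)
δ = d·√n ⇒ n = (δ/d)² = (4.221 / 0.34)² = 154.10.
Rounding up, n = 155.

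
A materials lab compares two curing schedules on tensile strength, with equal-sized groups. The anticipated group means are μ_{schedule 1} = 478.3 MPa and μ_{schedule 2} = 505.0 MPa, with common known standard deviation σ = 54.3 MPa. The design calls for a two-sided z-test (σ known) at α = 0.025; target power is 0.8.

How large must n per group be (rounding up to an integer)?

n = 79 per group

Standardized effect: d = |μ_{schedule 1} − μ_{schedule 2}| / σ = |478.3 − 505.0| / 54.3 = 0.4917
For power 0.8 need Φ(δ − z_{0.0125}) = 0.8, so δ = z_{0.0125} + z_{0.20} = 2.241 + 0.842 = 3.083.
(For δ > 0 the lower-tail rejection region contributes negligibly to power, so the one-term inversion is standard.)
δ = d·√(n/2) ⇒ n = 2(δ/d)² = 2 × (3.083 / 0.4917)² = 78.63.
Rounding up, n = 79 per group.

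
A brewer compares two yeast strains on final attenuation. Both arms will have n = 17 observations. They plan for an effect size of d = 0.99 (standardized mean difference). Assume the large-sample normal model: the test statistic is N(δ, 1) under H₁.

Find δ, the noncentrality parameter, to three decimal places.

δ ≈ 2.886

The noncentrality parameter scales effect size by the design's sample-size factor: δ = d·√(n/2) = 0.99 × √(17/2) = 2.8863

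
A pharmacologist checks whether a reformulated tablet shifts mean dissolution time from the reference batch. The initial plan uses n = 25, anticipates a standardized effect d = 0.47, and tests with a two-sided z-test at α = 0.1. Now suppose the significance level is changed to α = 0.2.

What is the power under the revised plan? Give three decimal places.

Power ≈ 0.857

δ = d·√n = 0.47 × √25 = 2.3500 (unchanged). New critical value: z_{0.1} = 1.282.
Revised power = Φ(δ − 1.282) + Φ(−δ − 1.282) = Φ(1.068) + Φ(-3.632) = 0.8573 + 0.0001 = 0.8575.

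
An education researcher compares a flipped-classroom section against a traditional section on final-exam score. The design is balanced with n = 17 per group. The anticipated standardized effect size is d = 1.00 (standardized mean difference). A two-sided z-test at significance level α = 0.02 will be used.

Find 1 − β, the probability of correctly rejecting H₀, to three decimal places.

Power ≈ 0.722

Noncentrality parameter: δ = d·√(n/2) = 1.00 × √(17/2) = 2.9155
Two-sided α = 0.02 → critical value z_{0.01} = 2.326.
Power = Φ(δ − 2.326) + Φ(−δ − 2.326) = Φ(0.589) + Φ(-5.242) = 0.7221 + 0.0000 = 0.7221.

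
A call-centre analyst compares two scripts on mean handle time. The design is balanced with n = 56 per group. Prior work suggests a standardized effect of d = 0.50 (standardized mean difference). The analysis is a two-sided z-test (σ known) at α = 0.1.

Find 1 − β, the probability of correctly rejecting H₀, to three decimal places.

Power ≈ 0.842

Noncentrality parameter: δ = d·√(n/2) = 0.50 × √(56/2) = 2.6458
Critical value for a two-sided test at α = 0.1: z_{α/2} = 1.645.
Power = Φ(δ − 1.645) + Φ(−δ − 1.645) = Φ(1.001) + Φ(-4.291) = 0.8416 + 0.0000 = 0.8416.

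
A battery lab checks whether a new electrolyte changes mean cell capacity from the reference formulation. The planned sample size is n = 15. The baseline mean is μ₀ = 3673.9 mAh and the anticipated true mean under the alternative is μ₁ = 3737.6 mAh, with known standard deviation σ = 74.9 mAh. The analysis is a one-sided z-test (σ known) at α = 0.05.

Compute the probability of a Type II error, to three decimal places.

Standardized effect: d = |μ₁ − μ₀| / σ = |3737.6 − 3673.9| / 74.9 = 0.8505
Noncentrality parameter: δ = d·√n = 0.8505 × √15 = 3.2938
Critical value for a one-sided test at α = 0.05: z_α = 1.645.
Power = P(Z > 1.645 − δ) = Φ(1.649) = 0.9504.
Type II error: β = 1 − power = 1 − 0.9504 = 0.0496.

β ≈ 0.050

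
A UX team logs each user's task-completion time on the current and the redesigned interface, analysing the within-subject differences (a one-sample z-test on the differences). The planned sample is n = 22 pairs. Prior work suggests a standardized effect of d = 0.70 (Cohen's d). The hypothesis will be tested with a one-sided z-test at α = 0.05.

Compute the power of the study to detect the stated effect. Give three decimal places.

Power ≈ 0.949

Noncentrality parameter: δ = d·√n = 0.70 × √22 = 3.2833
One-sided α = 0.05 → critical value z_{0.05} = 1.645.
Power = P(Z > 1.645 − δ) = Φ(1.638) = 0.9493.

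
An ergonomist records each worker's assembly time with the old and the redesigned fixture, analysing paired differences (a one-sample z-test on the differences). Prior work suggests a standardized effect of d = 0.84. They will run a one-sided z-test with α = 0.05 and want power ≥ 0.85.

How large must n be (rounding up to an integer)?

n = 11

Set Φ(δ − 1.645) = 0.85; then δ − 1.645 = Φ⁻¹(0.85) = 1.036, giving δ = 2.681.
δ = d·√n ⇒ n = (δ/d)² = (2.681 / 0.84)² = 10.19.
Rounding up, n = 11.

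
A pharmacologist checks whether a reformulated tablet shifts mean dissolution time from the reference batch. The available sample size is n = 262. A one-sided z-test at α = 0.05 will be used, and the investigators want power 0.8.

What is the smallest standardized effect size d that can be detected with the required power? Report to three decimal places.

d ≈ 0.154

Required noncentrality: δ = z_{0.05} + z_{0.20} = 1.645 + 0.842 = 2.486.
δ = d·√n ⇒ d = δ/√n = 2.486/√262 = 0.1536.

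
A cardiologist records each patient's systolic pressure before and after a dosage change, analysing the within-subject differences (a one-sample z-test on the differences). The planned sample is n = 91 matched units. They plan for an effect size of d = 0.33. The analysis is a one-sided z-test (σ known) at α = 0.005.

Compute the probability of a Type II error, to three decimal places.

Noncentrality parameter: δ = d·√n = 0.33 × √91 = 3.1480
One-sided α = 0.005 → critical value z_{0.005} = 2.576.
Power = Φ(δ − 2.576) = Φ(0.572) = 0.7164.
Type II error: β = 1 − power = 1 − 0.7164 = 0.2836.

β ≈ 0.284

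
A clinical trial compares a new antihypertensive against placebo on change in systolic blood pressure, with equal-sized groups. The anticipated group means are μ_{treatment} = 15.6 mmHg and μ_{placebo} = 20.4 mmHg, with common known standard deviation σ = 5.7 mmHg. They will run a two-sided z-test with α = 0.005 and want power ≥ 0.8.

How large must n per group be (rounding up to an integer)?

Standardized effect: d = |μ_{treatment} − μ_{placebo}| / σ = |15.6 − 20.4| / 5.7 = 0.8421
Set Φ(δ − 2.807) = 0.8; then δ − 2.807 = Φ⁻¹(0.8) = 0.842, giving δ = 3.649.
(The Φ(−δ − z_{α/2}) term is vanishingly small for δ > 0 and is dropped in the standard sample-size formula.)
δ = d·√(n/2) ⇒ n = 2(δ/d)² = 2 × (3.649 / 0.8421)² = 37.55.
Rounding up, n = 38 per group.

n = 38 per group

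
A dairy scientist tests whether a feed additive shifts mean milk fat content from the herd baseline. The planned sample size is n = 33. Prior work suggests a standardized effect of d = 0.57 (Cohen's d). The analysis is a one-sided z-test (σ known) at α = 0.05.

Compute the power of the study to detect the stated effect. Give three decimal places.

Noncentrality parameter: δ = d·√n = 0.57 × √33 = 3.2744
One-sided α = 0.05 → critical value z_{0.05} = 1.645.
Power = Φ(δ − 1.645) = Φ(1.630) = 0.9484.

Power ≈ 0.948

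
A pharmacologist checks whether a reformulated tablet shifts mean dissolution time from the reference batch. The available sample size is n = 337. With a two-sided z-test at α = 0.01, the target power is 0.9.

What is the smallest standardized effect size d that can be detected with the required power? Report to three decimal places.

d ≈ 0.210

Required noncentrality: δ = z_{0.005} + z_{0.10} = 2.576 + 1.282 = 3.857.
(Lower-tail contribution to power is negligible for δ > 0.)
δ = d·√n ⇒ d = δ/√n = 3.857/√337 = 0.2101.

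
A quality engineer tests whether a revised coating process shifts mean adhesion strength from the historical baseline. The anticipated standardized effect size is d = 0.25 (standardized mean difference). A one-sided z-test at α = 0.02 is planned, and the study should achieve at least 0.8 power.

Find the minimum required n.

For power 0.8 need Φ(δ − z_{0.02}) = 0.8, so δ = z_{0.02} + z_{0.20} = 2.054 + 0.842 = 2.895.
δ = d·√n ⇒ n = (δ/d)² = (2.895 / 0.25)² = 134.13.
Round up to the next whole unit.

n = 135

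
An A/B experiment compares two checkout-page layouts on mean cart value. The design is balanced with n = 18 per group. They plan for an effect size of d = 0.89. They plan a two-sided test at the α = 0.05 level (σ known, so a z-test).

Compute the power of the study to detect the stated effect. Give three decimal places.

Power ≈ 0.761

Noncentrality parameter: δ = d·√(n/2) = 0.89 × √(18/2) = 2.6700
Critical value for a two-sided test at α = 0.05: z_{α/2} = 1.960.
Power = Φ(δ − 1.960) + Φ(−δ − 1.960) = Φ(0.710) + Φ(-4.630) = 0.7612 + 0.0000 = 0.7612.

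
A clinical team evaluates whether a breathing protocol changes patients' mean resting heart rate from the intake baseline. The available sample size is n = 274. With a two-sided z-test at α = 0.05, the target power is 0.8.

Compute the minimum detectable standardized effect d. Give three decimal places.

d ≈ 0.169

Need Φ(δ − 1.960) = 0.8, so δ = 1.960 + 0.842 = 2.802.
(The second rejection-region term Φ(−δ − z_{α/2}) is negligible and dropped.)
δ = d·√n ⇒ d = δ/√n = 2.802/√274 = 0.1692.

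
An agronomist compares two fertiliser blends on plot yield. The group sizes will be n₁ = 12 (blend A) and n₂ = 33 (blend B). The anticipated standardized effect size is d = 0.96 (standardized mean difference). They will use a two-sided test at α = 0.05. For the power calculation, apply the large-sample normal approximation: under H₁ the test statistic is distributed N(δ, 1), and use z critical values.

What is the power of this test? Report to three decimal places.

Noncentrality parameter: δ = d / √(1/n₁ + 1/n₂) = 0.96 / √(1/12 + 1/33) = 2.8478
Critical value for a two-sided test at α = 0.05: z_{α/2} = 1.960.
Power = Φ(δ − 1.960) + Φ(−δ − 1.960) = Φ(0.888) + Φ(-4.808) = 0.8127 + 0.0000 = 0.8127.

Power ≈ 0.813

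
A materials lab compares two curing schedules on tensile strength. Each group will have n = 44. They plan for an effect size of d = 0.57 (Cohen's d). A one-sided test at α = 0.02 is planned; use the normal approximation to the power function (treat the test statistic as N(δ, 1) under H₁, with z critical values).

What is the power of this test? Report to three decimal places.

Power ≈ 0.732

Noncentrality parameter: δ = d·√(n/2) = 0.57 × √(44/2) = 2.6735
One-sided α = 0.02 → critical value z_{0.02} = 2.054.
Power = Φ(δ − 2.054) = Φ(0.620) = 0.7323.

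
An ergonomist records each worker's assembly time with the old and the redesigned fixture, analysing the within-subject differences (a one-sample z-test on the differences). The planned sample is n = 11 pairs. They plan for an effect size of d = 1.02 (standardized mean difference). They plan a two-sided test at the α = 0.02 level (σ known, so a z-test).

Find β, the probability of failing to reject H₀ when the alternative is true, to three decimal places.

β ≈ 0.145

Noncentrality parameter: δ = d·√n = 1.02 × √11 = 3.3830
Critical value for a two-sided test at α = 0.02: z_{α/2} = 2.326.
Power = Φ(δ − 2.326) + Φ(−δ − 2.326) = Φ(1.057) + Φ(-5.709) = 0.8547 + 0.0000 = 0.8547.
Type II error: β = 1 − power = 1 − 0.8547 = 0.1453.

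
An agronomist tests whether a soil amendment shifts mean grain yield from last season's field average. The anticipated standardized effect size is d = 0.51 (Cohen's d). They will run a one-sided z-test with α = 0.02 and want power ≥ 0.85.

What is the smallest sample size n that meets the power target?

Set Φ(δ − 2.054) = 0.85; then δ − 2.054 = Φ⁻¹(0.85) = 1.036, giving δ = 3.090.
δ = d·√n ⇒ n = (δ/d)² = (3.090 / 0.51)² = 36.71.
Rounding up, n = 37.

n = 37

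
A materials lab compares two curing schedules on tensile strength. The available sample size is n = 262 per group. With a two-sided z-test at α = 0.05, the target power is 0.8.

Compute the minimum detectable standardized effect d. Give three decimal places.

d ≈ 0.245

Need Φ(δ − 1.960) = 0.8, so δ = 1.960 + 0.842 = 2.802.
(The second rejection-region term Φ(−δ − z_{α/2}) is negligible and dropped.)
δ = d·√(n/2) ⇒ d = δ/√(n/2) = 2.802/√(262/2) = 0.2448.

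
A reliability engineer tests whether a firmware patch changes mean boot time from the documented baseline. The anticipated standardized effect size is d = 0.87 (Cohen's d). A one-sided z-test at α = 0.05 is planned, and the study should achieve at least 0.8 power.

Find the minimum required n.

Set Φ(δ − 1.645) = 0.8; then δ − 1.645 = Φ⁻¹(0.8) = 0.842, giving δ = 2.486.
δ = d·√n ⇒ n = (δ/d)² = (2.486 / 0.87)² = 8.17.
Rounding up, n = 9.

n = 9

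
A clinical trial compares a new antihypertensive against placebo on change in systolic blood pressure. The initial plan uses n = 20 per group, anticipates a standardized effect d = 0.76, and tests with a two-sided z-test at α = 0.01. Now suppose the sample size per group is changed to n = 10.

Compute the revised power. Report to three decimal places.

Power ≈ 0.190

With n = 10 per group: δ = d·√(n/2) = 0.76 × √(10/2) = 1.6994. Critical value z_{0.005} = 2.576.
Revised power = Φ(δ − 2.576) + Φ(−δ − 2.576) = Φ(-0.876) + Φ(-4.275) = 0.1904 + 0.0000 = 0.1904.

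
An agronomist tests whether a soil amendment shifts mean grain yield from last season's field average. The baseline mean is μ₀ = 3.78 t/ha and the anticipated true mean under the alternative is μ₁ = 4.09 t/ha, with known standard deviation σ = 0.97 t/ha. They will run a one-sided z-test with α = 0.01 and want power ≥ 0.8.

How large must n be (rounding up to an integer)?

n = 99

Standardized effect: d = |μ₁ − μ₀| / σ = |4.09 − 3.78| / 0.97 = 0.3196
Set Φ(δ − 2.326) = 0.8; then δ − 2.326 = Φ⁻¹(0.8) = 0.842, giving δ = 3.168.
δ = d·√n ⇒ n = (δ/d)² = (3.168 / 0.3196)² = 98.26.
Round up to the next whole unit.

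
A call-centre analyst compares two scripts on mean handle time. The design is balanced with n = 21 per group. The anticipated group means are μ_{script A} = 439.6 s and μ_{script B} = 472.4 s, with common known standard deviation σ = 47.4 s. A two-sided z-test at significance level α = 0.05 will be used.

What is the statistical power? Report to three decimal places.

Standardized effect: d = |μ_{script A} − μ_{script B}| / σ = |439.6 − 472.4| / 47.4 = 0.6920
Noncentrality parameter: δ = d·√(n/2) = 0.6920 × √(21/2) = 2.2423
Critical value for a two-sided test at α = 0.05: z_{α/2} = 1.960.
Power = Φ(δ − 1.960) + Φ(−δ − 1.960) = Φ(0.282) + Φ(-4.202) = 0.6112 + 0.0000 = 0.6112.

Power ≈ 0.611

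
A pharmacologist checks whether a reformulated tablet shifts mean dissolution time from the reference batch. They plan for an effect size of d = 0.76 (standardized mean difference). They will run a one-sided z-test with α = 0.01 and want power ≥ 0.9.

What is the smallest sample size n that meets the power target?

n = 23

Set Φ(δ − 2.326) = 0.9; then δ − 2.326 = Φ⁻¹(0.9) = 1.282, giving δ = 3.608.
δ = d·√n ⇒ n = (δ/d)² = (3.608 / 0.76)² = 22.54.
Round up to the next whole unit.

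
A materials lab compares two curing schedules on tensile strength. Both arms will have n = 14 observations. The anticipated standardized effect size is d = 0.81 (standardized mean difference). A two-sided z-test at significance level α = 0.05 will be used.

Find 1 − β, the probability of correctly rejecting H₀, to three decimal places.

Noncentrality parameter: δ = d·√(n/2) = 0.81 × √(14/2) = 2.1431
Critical value for a two-sided test at α = 0.05: z_{α/2} = 1.960.
Power = Φ(δ − 1.960) + Φ(−δ − 1.960) = Φ(0.183) + Φ(-4.103) = 0.5726 + 0.0000 = 0.5727.

Power ≈ 0.573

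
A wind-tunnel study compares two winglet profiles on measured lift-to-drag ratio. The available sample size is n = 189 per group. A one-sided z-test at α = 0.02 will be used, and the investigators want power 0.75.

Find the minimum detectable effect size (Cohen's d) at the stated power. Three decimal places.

Required noncentrality: δ = z_{0.02} + z_{0.25} = 2.054 + 0.674 = 2.728.
δ = d·√(n/2) ⇒ d = δ/√(n/2) = 2.728/√(189/2) = 0.2807.

d ≈ 0.281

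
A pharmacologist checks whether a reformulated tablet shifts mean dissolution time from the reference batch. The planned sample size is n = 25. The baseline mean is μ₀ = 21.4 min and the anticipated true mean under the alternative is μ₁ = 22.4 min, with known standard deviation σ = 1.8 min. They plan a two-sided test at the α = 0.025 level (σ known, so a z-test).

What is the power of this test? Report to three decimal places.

Power ≈ 0.704

Standardized effect: d = |μ₁ − μ₀| / σ = |22.4 − 21.4| / 1.8 = 0.5556
Noncentrality parameter: δ = d·√n = 0.5556 × √25 = 2.7778
Critical value for a two-sided test at α = 0.025: z_{α/2} = 2.241.
Power = Φ(δ − 2.241) + Φ(−δ − 2.241) = Φ(0.536) + Φ(-5.019) = 0.7042 + 0.0000 = 0.7042.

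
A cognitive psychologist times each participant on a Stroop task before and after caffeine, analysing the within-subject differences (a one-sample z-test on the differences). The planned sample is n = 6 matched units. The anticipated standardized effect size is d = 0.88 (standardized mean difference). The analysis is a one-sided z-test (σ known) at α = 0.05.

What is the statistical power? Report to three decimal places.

Power ≈ 0.695

Noncentrality parameter: δ = d·√n = 0.88 × √6 = 2.1556
One-sided α = 0.05 → critical value z_{0.05} = 1.645.
Power = Φ(δ − 1.645) = Φ(0.511) = 0.6952.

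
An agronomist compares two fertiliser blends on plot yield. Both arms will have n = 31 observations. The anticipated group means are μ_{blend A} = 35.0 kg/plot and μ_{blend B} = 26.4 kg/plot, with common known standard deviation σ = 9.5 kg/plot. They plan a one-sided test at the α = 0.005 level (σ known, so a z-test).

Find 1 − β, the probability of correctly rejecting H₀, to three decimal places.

Power ≈ 0.838

Standardized effect: d = |μ_{blend A} − μ_{blend B}| / σ = |35.0 − 26.4| / 9.5 = 0.9053
Noncentrality parameter: δ = d·√(n/2) = 0.9053 × √(31/2) = 3.5640
One-sided α = 0.005 → critical value z_{0.005} = 2.576.
Power = Φ(δ − 2.576) = Φ(0.988) = 0.8385.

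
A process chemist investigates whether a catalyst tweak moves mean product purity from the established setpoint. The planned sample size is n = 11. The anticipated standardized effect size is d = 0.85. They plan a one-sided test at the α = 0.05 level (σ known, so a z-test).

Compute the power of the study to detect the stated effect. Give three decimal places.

Noncentrality parameter: λ = d·√n = 0.85 × √11 = 2.8191
One-sided α = 0.05 → critical value z_{0.05} = 1.645.
Power = P(Z > 1.645 − λ) = Φ(1.174) = 0.8799.

Power ≈ 0.880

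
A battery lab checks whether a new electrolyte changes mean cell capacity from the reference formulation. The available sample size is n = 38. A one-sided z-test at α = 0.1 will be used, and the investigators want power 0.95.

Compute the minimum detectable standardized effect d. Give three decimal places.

d ≈ 0.475

Need Φ(δ − 1.282) = 0.95, so δ = 1.282 + 1.645 = 2.926.
δ = d·√n ⇒ d = δ/√n = 2.926/√38 = 0.4747.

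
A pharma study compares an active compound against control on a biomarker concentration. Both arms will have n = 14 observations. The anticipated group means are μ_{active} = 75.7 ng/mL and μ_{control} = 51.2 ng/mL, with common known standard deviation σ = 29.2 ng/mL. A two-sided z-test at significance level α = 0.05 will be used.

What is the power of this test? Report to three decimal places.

Standardized effect: d = |μ_{active} − μ_{control}| / σ = |75.7 − 51.2| / 29.2 = 0.8390
Noncentrality parameter: δ = d·√(n/2) = 0.8390 × √(14/2) = 2.2199
Two-sided α = 0.05 → critical value z_{0.025} = 1.960.
Power = Φ(δ − 1.960) + Φ(−δ − 1.960) = Φ(0.260) + Φ(-4.180) = 0.6025 + 0.0000 = 0.6026.

Power ≈ 0.603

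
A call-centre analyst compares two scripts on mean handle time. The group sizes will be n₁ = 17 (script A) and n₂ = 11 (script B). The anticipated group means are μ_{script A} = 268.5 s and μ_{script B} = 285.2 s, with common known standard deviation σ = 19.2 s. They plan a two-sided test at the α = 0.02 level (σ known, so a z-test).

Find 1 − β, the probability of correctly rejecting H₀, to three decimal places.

Power ≈ 0.469

Standardized effect: d = |μ_{script A} − μ_{script B}| / σ = |268.5 − 285.2| / 19.2 = 0.8698
Noncentrality parameter: δ = d / √(1/n₁ + 1/n₂) = 0.8698 / √(1/17 + 1/11) = 2.2478
Critical value for a two-sided test at α = 0.02: z_{α/2} = 2.326.
Power = Φ(δ − 2.326) + Φ(−δ − 2.326) = Φ(-0.079) + Φ(-4.574) = 0.4687 + 0.0000 = 0.4687.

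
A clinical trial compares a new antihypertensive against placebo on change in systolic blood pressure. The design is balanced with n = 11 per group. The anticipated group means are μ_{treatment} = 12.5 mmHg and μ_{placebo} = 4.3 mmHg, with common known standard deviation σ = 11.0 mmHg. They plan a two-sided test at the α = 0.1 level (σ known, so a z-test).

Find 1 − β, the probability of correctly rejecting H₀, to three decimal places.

Standardized effect: d = |μ_{treatment} − μ_{placebo}| / σ = |12.5 − 4.3| / 11.0 = 0.7455
Noncentrality parameter: δ = d·√(n/2) = 0.7455 × √(11/2) = 1.7482
Two-sided α = 0.1 → critical value z_{0.05} = 1.645.
Power = Φ(δ − 1.645) + Φ(−δ − 1.645) = Φ(0.103) + Φ(-3.393) = 0.5412 + 0.0003 = 0.5415.

Power ≈ 0.542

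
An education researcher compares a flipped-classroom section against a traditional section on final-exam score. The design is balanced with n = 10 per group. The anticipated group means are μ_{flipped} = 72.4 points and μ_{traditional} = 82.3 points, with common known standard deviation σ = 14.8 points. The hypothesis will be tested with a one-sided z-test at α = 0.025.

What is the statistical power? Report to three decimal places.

Standardized effect: d = |μ_{flipped} − μ_{traditional}| / σ = |72.4 − 82.3| / 14.8 = 0.6689
Noncentrality parameter: δ = d·√(n/2) = 0.6689 × √(10/2) = 1.4957
Critical value for a one-sided test at α = 0.025: z_α = 1.960.
Power = P(Z > 1.960 − δ) = Φ(-0.464) = 0.3212.

Power ≈ 0.321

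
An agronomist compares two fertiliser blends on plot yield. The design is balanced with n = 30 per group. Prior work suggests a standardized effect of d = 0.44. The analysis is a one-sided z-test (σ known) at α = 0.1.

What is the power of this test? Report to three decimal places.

Power ≈ 0.664

Noncentrality parameter: δ = d·√(n/2) = 0.44 × √(30/2) = 1.7041
One-sided α = 0.1 → critical value z_{0.1} = 1.282.
Power = Φ(δ − 1.282) = Φ(0.423) = 0.6637.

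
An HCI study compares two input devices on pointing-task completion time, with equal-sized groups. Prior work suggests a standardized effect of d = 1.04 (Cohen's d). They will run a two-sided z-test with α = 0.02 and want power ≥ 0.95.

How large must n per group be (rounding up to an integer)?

n = 30 per group

Set Φ(δ − 2.326) = 0.95; then δ − 2.326 = Φ⁻¹(0.95) = 1.645, giving δ = 3.971.
(Ignoring the negligible lower-tail rejection probability gives the usual closed-form inversion.)
δ = d·√(n/2) ⇒ n = 2(δ/d)² = 2 × (3.971 / 1.04)² = 29.16.
Round up to the next whole unit.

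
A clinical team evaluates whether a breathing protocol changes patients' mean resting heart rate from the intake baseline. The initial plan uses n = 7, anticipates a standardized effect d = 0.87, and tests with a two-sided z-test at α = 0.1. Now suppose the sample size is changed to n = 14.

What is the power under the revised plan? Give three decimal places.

Power ≈ 0.946

With n = 14: δ = d·√n = 0.87 × √14 = 3.2552. Critical value z_{0.05} = 1.645.
Revised power = Φ(δ − 1.645) + Φ(−δ − 1.645) = Φ(1.610) + Φ(-4.900) = 0.9463 + 0.0000 = 0.9463.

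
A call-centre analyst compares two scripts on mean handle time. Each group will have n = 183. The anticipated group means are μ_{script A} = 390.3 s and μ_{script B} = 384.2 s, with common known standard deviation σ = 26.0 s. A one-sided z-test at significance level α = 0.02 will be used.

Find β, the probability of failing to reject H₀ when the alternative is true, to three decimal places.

β ≈ 0.424

Standardized effect: d = |μ_{script A} − μ_{script B}| / σ = |390.3 − 384.2| / 26.0 = 0.2346
Noncentrality parameter: δ = d·√(n/2) = 0.2346 × √(183/2) = 2.2442
Critical value for a one-sided test at α = 0.02: z_α = 2.054.
Power = P(Z > 2.054 − δ) = Φ(0.190) = 0.5755.
Type II error: β = 1 − power = 1 − 0.5755 = 0.4245.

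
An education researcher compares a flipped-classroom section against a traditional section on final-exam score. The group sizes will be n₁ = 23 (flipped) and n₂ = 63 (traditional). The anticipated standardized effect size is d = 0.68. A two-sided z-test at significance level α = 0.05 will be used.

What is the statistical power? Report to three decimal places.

Noncentrality parameter: λ = d / √(1/n₁ + 1/n₂) = 0.68 / √(1/23 + 1/63) = 2.7912
Two-sided α = 0.05 → critical value z_{0.025} = 1.960.
Power = Φ(λ − 1.960) + Φ(−λ − 1.960) = Φ(0.831) + Φ(-4.751) = 0.7971 + 0.0000 = 0.7971.

Power ≈ 0.797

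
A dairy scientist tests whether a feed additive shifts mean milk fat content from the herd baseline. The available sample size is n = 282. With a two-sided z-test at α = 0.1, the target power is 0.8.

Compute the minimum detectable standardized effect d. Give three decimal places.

Need Φ(δ − 1.645) = 0.8, so δ = 1.645 + 0.842 = 2.486.
(The second rejection-region term Φ(−δ − z_{α/2}) is negligible and dropped.)
δ = d·√n ⇒ d = δ/√n = 2.486/√282 = 0.1481.

d ≈ 0.148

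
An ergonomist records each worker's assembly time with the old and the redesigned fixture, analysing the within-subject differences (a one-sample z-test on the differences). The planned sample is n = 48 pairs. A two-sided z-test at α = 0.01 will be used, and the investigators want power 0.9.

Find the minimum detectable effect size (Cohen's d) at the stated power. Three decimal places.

d ≈ 0.557

Required noncentrality: δ = z_{0.005} + z_{0.10} = 2.576 + 1.282 = 3.857.
(The second rejection-region term Φ(−δ − z_{α/2}) is negligible and dropped.)
δ = d·√n ⇒ d = δ/√n = 3.857/√48 = 0.5568.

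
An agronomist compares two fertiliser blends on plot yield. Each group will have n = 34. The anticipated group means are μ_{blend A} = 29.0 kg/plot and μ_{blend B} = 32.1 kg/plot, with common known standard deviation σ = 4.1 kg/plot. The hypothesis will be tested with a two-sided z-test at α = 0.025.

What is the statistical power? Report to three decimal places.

Standardized effect: d = |μ_{blend A} − μ_{blend B}| / σ = |29.0 − 32.1| / 4.1 = 0.7561
Noncentrality parameter: δ = d·√(n/2) = 0.7561 × √(34/2) = 3.1175
Critical value for a two-sided test at α = 0.025: z_{α/2} = 2.241.
Power = Φ(δ − 2.241) + Φ(−δ − 2.241) = Φ(0.876) + Φ(-5.359) = 0.8095 + 0.0000 = 0.8095.

Power ≈ 0.810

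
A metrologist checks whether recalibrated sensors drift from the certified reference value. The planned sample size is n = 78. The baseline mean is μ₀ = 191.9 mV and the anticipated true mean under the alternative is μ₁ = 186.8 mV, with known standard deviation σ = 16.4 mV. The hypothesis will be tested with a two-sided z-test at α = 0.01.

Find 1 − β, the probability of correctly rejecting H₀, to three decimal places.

Standardized effect: d = |μ₁ − μ₀| / σ = |186.8 − 191.9| / 16.4 = 0.3110
Noncentrality parameter: λ = d·√n = 0.3110 × √78 = 2.7465
Two-sided α = 0.01 → critical value z_{0.005} = 2.576.
Power = Φ(λ − 2.576) + Φ(−λ − 2.576) = Φ(0.171) + Φ(-5.322) = 0.5677 + 0.0000 = 0.5677.

Power ≈ 0.568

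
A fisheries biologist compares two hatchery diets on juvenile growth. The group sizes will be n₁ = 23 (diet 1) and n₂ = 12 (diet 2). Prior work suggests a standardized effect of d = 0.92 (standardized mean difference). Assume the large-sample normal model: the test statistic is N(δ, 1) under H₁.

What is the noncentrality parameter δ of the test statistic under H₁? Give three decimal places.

δ ≈ 2.583

The noncentrality parameter scales effect size by the design's sample-size factor: δ = d / √(1/n₁ + 1/n₂) = 0.92 / √(1/23 + 1/12) = 2.5835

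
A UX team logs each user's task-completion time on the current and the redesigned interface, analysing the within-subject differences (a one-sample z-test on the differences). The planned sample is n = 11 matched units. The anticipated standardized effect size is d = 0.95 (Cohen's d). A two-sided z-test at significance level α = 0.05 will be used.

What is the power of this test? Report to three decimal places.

Noncentrality parameter: δ = d·√n = 0.95 × √11 = 3.1508
Two-sided α = 0.05 → critical value z_{0.025} = 1.960.
Power = Φ(δ − 1.960) + Φ(−δ − 1.960) = Φ(1.191) + Φ(-5.111) = 0.8831 + 0.0000 = 0.8831.

Power ≈ 0.883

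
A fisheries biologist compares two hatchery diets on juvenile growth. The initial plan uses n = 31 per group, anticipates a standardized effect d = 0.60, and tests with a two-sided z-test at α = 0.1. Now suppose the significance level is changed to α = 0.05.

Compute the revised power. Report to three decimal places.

δ = d·√(n/2) = 0.60 × √(31/2) = 2.3622 (unchanged). New critical value: z_{0.025} = 1.960.
Revised power = Φ(δ − 1.960) + Φ(−δ − 1.960) = Φ(0.402) + Φ(-4.322) = 0.6562 + 0.0000 = 0.6563.

Power ≈ 0.656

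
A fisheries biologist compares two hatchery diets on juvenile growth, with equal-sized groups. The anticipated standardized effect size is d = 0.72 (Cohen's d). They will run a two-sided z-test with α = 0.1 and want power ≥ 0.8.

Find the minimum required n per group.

Set Φ(δ − 1.645) = 0.8; then δ − 1.645 = Φ⁻¹(0.8) = 0.842, giving δ = 2.486.
(For δ > 0 the lower-tail rejection region contributes negligibly to power, so the one-term inversion is standard.)
δ = d·√(n/2) ⇒ n = 2(δ/d)² = 2 × (2.486 / 0.72)² = 23.85.
Round up to the next whole unit.

n = 24 per group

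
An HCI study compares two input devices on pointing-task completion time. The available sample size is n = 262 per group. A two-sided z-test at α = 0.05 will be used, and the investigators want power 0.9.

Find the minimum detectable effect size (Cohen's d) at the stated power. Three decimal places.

Need Φ(δ − 1.960) = 0.9, so δ = 1.960 + 1.282 = 3.242.
(The second rejection-region term Φ(−δ − z_{α/2}) is negligible and dropped.)
δ = d·√(n/2) ⇒ d = δ/√(n/2) = 3.242/√(262/2) = 0.2832.

d ≈ 0.283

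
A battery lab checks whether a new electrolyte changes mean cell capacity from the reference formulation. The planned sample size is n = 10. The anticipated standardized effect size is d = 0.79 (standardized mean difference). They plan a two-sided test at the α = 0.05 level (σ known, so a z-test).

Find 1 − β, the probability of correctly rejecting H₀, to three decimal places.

Noncentrality parameter: δ = d·√n = 0.79 × √10 = 2.4982
Two-sided α = 0.05 → critical value z_{0.025} = 1.960.
Power = Φ(δ − 1.960) + Φ(−δ − 1.960) = Φ(0.538) + Φ(-4.458) = 0.7048 + 0.0000 = 0.7048.

Power ≈ 0.705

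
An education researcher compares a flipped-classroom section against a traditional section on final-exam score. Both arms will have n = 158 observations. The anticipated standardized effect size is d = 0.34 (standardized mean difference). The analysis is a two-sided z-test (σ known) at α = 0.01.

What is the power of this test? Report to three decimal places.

Noncentrality parameter: δ = d·√(n/2) = 0.34 × √(158/2) = 3.0220
Critical value for a two-sided test at α = 0.01: z_{α/2} = 2.576.
Power = Φ(δ − 2.576) + Φ(−δ − 2.576) = Φ(0.446) + Φ(-5.598) = 0.6723 + 0.0000 = 0.6723.

Power ≈ 0.672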